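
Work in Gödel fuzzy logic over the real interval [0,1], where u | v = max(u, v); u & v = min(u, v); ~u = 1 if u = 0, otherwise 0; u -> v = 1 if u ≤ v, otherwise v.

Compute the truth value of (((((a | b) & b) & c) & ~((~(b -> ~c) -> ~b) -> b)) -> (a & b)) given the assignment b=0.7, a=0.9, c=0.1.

1.00

(a | b) = max(0.9, 0.7) = 0.9
((a | b) & b) = min(0.9, 0.7) = 0.7
(((a | b) & b) & c) = min(0.7, 0.1) = 0.1
~c: Gödel ¬ of 0.1 = 0 (operand ≠ 0)
(b -> ~c): 0.7 > 0, so result = 0
~(b -> ~c): Gödel ¬ of 0 = 1 (operand is 0)
~b: Gödel ¬ of 0.7 = 0 (operand ≠ 0)
(~(b -> ~c) -> ~b): 1 > 0, so result = 0
((~(b -> ~c) -> ~b) -> b): 0 ≤ 0.7, so result = 1
~((~(b -> ~c) -> ~b) -> b): Gödel ¬ of 1 = 0 (operand ≠ 0)
((((a | b) & b) & c) & ~((~(b -> ~c) -> ~b) -> b)) = min(0.1, 0) = 0
(a & b) = min(0.9, 0.7) = 0.7
(((((a | b) & b) & c) & ~((~(b -> ~c) -> ~b) -> b)) -> (a & b)): 0 ≤ 0.7, so result = 1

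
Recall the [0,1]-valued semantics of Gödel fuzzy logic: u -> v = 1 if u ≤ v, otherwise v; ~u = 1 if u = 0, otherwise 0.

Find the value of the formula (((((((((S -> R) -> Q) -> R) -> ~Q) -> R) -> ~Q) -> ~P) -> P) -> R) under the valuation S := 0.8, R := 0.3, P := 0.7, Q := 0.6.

(S -> R): 0.8 > 0.3, so result = 0.3
((S -> R) -> Q): 0.3 ≤ 0.6, so result = 1
(((S -> R) -> Q) -> R): 1 > 0.3, so result = 0.3
~Q: Gödel ¬ of 0.6 = 0 (operand ≠ 0)
((((S -> R) -> Q) -> R) -> ~Q): 0.3 > 0, so result = 0
(((((S -> R) -> Q) -> R) -> ~Q) -> R): 0 ≤ 0.3, so result = 1
~Q: Gödel ¬ of 0.6 = 0 (operand ≠ 0)
((((((S -> R) -> Q) -> R) -> ~Q) -> R) -> ~Q): 1 > 0, so result = 0
~P: Gödel ¬ of 0.7 = 0 (operand ≠ 0)
(((((((S -> R) -> Q) -> R) -> ~Q) -> R) -> ~Q) -> ~P): 0 ≤ 0, so result = 1
((((((((S -> R) -> Q) -> R) -> ~Q) -> R) -> ~Q) -> ~P) -> P): 1 > 0.7, so result = 0.7
(((((((((S -> R) -> Q) -> R) -> ~Q) -> R) -> ~Q) -> ~P) -> P) -> R): 0.7 > 0.3, so result = 0.3

0.30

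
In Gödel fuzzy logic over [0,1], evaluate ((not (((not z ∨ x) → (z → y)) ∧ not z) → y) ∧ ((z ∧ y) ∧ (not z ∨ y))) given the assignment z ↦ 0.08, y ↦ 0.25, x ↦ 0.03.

0.08

not z: Gödel ¬ of 0.08 = 0 (operand ≠ 0)
(not z ∨ x) = max(0, 0.03) = 0.03
(z → y): 0.08 ≤ 0.25, so result = 1
((not z ∨ x) → (z → y)): 0.03 ≤ 1, so result = 1
not z: Gödel ¬ of 0.08 = 0 (operand ≠ 0)
(((not z ∨ x) → (z → y)) ∧ not z) = min(1, 0) = 0
not (((not z ∨ x) → (z → y)) ∧ not z): Gödel ¬ of 0 = 1 (operand is 0)
(not (((not z ∨ x) → (z → y)) ∧ not z) → y): 1 > 0.25, so result = 0.25
(z ∧ y) = min(0.08, 0.25) = 0.08
not z: Gödel ¬ of 0.08 = 0 (operand ≠ 0)
(not z ∨ y) = max(0, 0.25) = 0.25
((z ∧ y) ∧ (not z ∨ y)) = min(0.08, 0.25) = 0.08
((not (((not z ∨ x) → (z → y)) ∧ not z) → y) ∧ ((z ∧ y) ∧ (not z ∨ y))) = min(0.25, 0.08) = 0.08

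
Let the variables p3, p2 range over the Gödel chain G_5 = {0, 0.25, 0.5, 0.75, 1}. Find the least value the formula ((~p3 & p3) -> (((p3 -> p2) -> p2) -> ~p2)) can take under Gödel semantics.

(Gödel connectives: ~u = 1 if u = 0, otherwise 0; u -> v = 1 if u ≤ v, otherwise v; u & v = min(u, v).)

1.00

Every assignment gives 1. For instance at p3 = 0, p2 = 0:
  ~p3: Gödel ¬ of 0 = 1 (operand is 0)
  (~p3 & p3) = min(1, 0) = 0
  (p3 -> p2): 0 ≤ 0, so result = 1
  ((p3 -> p2) -> p2): 1 > 0, so result = 0
  ~p2: Gödel ¬ of 0 = 1 (operand is 0)
  (((p3 -> p2) -> p2) -> ~p2): 0 ≤ 1, so result = 1
  ((~p3 & p3) -> (((p3 -> p2) -> p2) -> ~p2)): 0 ≤ 1, so result = 1
All 25 assignments give value 1 — the formula is a G_5-tautology.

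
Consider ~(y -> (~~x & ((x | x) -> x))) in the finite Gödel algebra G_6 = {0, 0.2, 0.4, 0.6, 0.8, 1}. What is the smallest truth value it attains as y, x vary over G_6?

The minimum is attained at y = 0, x = 0:
  ~x: Gödel ¬ of 0 = 1 (operand is 0)
  ~~x: Gödel ¬ of 1 = 0 (operand ≠ 0)
  (x | x) = max(0, 0) = 0
  ((x | x) -> x): 0 ≤ 0, so result = 1
  (~~x & ((x | x) -> x)) = min(0, 1) = 0
  (y -> (~~x & ((x | x) -> x))): 0 ≤ 0, so result = 1
  ~(y -> (~~x & ((x | x) -> x))): Gödel ¬ of 1 = 0 (operand ≠ 0)
Checking all 36 assignments confirms none give a value below 0.00.

0.00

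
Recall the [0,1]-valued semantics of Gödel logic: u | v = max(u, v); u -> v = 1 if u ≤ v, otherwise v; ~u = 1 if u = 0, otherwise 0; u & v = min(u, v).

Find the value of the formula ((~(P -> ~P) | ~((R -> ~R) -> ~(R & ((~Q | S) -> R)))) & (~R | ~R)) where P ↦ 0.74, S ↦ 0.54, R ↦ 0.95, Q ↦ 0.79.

0.00

~P: Gödel ¬ of 0.74 = 0 (operand ≠ 0)
(P -> ~P): 0.74 > 0, so result = 0
~(P -> ~P): Gödel ¬ of 0 = 1 (operand is 0)
~R: Gödel ¬ of 0.95 = 0 (operand ≠ 0)
(R -> ~R): 0.95 > 0, so result = 0
~Q: Gödel ¬ of 0.79 = 0 (operand ≠ 0)
(~Q | S) = max(0, 0.54) = 0.54
((~Q | S) -> R): 0.54 ≤ 0.95, so result = 1
(R & ((~Q | S) -> R)) = min(0.95, 1) = 0.95
~(R & ((~Q | S) -> R)): Gödel ¬ of 0.95 = 0 (operand ≠ 0)
((R -> ~R) -> ~(R & ((~Q | S) -> R))): 0 ≤ 0, so result = 1
~((R -> ~R) -> ~(R & ((~Q | S) -> R))): Gödel ¬ of 1 = 0 (operand ≠ 0)
(~(P -> ~P) | ~((R -> ~R) -> ~(R & ((~Q | S) -> R)))) = max(1, 0) = 1
~R: Gödel ¬ of 0.95 = 0 (operand ≠ 0)
~R: Gödel ¬ of 0.95 = 0 (operand ≠ 0)
(~R | ~R) = max(0, 0) = 0
((~(P -> ~P) | ~((R -> ~R) -> ~(R & ((~Q | S) -> R)))) & (~R | ~R)) = min(1, 0) = 0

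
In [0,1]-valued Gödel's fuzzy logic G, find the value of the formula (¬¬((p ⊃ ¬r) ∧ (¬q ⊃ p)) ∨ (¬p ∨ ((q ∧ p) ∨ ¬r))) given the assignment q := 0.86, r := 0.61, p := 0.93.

¬r: Gödel ¬ of 0.61 = 0 (operand ≠ 0)
(p ⊃ ¬r): 0.93 > 0, so result = 0
¬q: Gödel ¬ of 0.86 = 0 (operand ≠ 0)
(¬q ⊃ p): 0 ≤ 0.93, so result = 1
((p ⊃ ¬r) ∧ (¬q ⊃ p)) = min(0, 1) = 0
¬((p ⊃ ¬r) ∧ (¬q ⊃ p)): Gödel ¬ of 0 = 1 (operand is 0)
¬¬((p ⊃ ¬r) ∧ (¬q ⊃ p)): Gödel ¬ of 1 = 0 (operand ≠ 0)
¬p: Gödel ¬ of 0.93 = 0 (operand ≠ 0)
(q ∧ p) = min(0.86, 0.93) = 0.86
¬r: Gödel ¬ of 0.61 = 0 (operand ≠ 0)
((q ∧ p) ∨ ¬r) = max(0.86, 0) = 0.86
(¬p ∨ ((q ∧ p) ∨ ¬r)) = max(0, 0.86) = 0.86
(¬¬((p ⊃ ¬r) ∧ (¬q ⊃ p)) ∨ (¬p ∨ ((q ∧ p) ∨ ¬r))) = max(0, 0.86) = 0.86

0.86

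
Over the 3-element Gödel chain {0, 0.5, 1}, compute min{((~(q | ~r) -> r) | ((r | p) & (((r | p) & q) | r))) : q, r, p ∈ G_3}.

0.50

The minimum is attained at q = 0, r = 0.5, p = 0:
  ~r: Gödel ¬ of 0.5 = 0 (operand ≠ 0)
  (q | ~r) = max(0, 0) = 0
  ~(q | ~r): Gödel ¬ of 0 = 1 (operand is 0)
  (~(q | ~r) -> r): 1 > 0.5, so result = 0.5
  (r | p) = max(0.5, 0) = 0.5
  (r | p) = max(0.5, 0) = 0.5
  ((r | p) & q) = min(0.5, 0) = 0
  (((r | p) & q) | r) = max(0, 0.5) = 0.5
  ((r | p) & (((r | p) & q) | r)) = min(0.5, 0.5) = 0.5
  ((~(q | ~r) -> r) | ((r | p) & (((r | p) & q) | r))) = max(0.5, 0.5) = 0.5
Checking all 27 assignments confirms none give a value below 0.50.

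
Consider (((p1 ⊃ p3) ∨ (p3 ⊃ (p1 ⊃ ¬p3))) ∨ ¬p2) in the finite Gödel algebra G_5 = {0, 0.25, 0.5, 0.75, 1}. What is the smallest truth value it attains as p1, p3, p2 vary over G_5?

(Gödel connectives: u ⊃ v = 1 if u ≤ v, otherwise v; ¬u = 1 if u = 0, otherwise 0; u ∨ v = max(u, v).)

0.25

The minimum is attained at p1 = 0.5, p3 = 0.25, p2 = 0.25:
  (p1 ⊃ p3): 0.5 > 0.25, so result = 0.25
  ¬p3: Gödel ¬ of 0.25 = 0 (operand ≠ 0)
  (p1 ⊃ ¬p3): 0.5 > 0, so result = 0
  (p3 ⊃ (p1 ⊃ ¬p3)): 0.25 > 0, so result = 0
  ((p1 ⊃ p3) ∨ (p3 ⊃ (p1 ⊃ ¬p3))) = max(0.25, 0) = 0.25
  ¬p2: Gödel ¬ of 0.25 = 0 (operand ≠ 0)
  (((p1 ⊃ p3) ∨ (p3 ⊃ (p1 ⊃ ¬p3))) ∨ ¬p2) = max(0.25, 0) = 0.25
Checking all 125 assignments confirms none give a value below 0.25.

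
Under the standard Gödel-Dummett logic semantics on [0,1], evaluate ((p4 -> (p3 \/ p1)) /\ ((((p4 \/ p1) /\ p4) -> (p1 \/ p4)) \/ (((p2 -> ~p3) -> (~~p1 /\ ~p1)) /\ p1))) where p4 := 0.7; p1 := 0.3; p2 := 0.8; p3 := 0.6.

(p3 \/ p1) = max(0.6, 0.3) = 0.6
(p4 -> (p3 \/ p1)): 0.7 > 0.6, so result = 0.6
(p4 \/ p1) = max(0.7, 0.3) = 0.7
((p4 \/ p1) /\ p4) = min(0.7, 0.7) = 0.7
(p1 \/ p4) = max(0.3, 0.7) = 0.7
(((p4 \/ p1) /\ p4) -> (p1 \/ p4)): 0.7 ≤ 0.7, so result = 1
~p3: Gödel ¬ of 0.6 = 0 (operand ≠ 0)
(p2 -> ~p3): 0.8 > 0, so result = 0
~p1: Gödel ¬ of 0.3 = 0 (operand ≠ 0)
~~p1: Gödel ¬ of 0 = 1 (operand is 0)
~p1: Gödel ¬ of 0.3 = 0 (operand ≠ 0)
(~~p1 /\ ~p1) = min(1, 0) = 0
((p2 -> ~p3) -> (~~p1 /\ ~p1)): 0 ≤ 0, so result = 1
(((p2 -> ~p3) -> (~~p1 /\ ~p1)) /\ p1) = min(1, 0.3) = 0.3
((((p4 \/ p1) /\ p4) -> (p1 \/ p4)) \/ (((p2 -> ~p3) -> (~~p1 /\ ~p1)) /\ p1)) = max(1, 0.3) = 1
((p4 -> (p3 \/ p1)) /\ ((((p4 \/ p1) /\ p4) -> (p1 \/ p4)) \/ (((p2 -> ~p3) -> (~~p1 /\ ~p1)) /\ p1))) = min(0.6, 1) = 0.6

0.60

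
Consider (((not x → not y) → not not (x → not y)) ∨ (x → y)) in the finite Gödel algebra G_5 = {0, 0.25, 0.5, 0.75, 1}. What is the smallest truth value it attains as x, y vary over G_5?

The minimum is attained at x = 0.5, y = 0.25:
  not x: Gödel ¬ of 0.5 = 0 (operand ≠ 0)
  not y: Gödel ¬ of 0.25 = 0 (operand ≠ 0)
  (not x → not y): 0 ≤ 0, so result = 1
  not y: Gödel ¬ of 0.25 = 0 (operand ≠ 0)
  (x → not y): 0.5 > 0, so result = 0
  not (x → not y): Gödel ¬ of 0 = 1 (operand is 0)
  not not (x → not y): Gödel ¬ of 1 = 0 (operand ≠ 0)
  ((not x → not y) → not not (x → not y)): 1 > 0, so result = 0
  (x → y): 0.5 > 0.25, so result = 0.25
  (((not x → not y) → not not (x → not y)) ∨ (x → y)) = max(0, 0.25) = 0.25
Checking all 25 assignments confirms none give a value below 0.25.

0.25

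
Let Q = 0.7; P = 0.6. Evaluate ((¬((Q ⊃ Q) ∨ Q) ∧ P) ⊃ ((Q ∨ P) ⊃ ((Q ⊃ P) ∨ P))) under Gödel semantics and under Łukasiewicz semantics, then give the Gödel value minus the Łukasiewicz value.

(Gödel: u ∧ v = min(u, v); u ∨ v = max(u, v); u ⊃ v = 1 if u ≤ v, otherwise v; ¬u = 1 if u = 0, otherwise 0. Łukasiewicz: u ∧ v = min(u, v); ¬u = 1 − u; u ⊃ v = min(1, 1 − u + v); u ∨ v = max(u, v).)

Gödel evaluation:
  (Q ⊃ Q): 0.7 ≤ 0.7, so result = 1
  ((Q ⊃ Q) ∨ Q) = max(1, 0.7) = 1
  ¬((Q ⊃ Q) ∨ Q): Gödel ¬ of 1 = 0 (operand ≠ 0)
  (¬((Q ⊃ Q) ∨ Q) ∧ P) = min(0, 0.6) = 0
  (Q ∨ P) = max(0.7, 0.6) = 0.7
  (Q ⊃ P): 0.7 > 0.6, so result = 0.6
  ((Q ⊃ P) ∨ P) = max(0.6, 0.6) = 0.6
  ((Q ∨ P) ⊃ ((Q ⊃ P) ∨ P)): 0.7 > 0.6, so result = 0.6
  ((¬((Q ⊃ Q) ∨ Q) ∧ P) ⊃ ((Q ∨ P) ⊃ ((Q ⊃ P) ∨ P))): 0 ≤ 0.6, so result = 1
  Gödel value = 1
Łukasiewicz evaluation:
  (Q ⊃ Q): min(1, 1 − 0.7 + 0.7) = 1
  ((Q ⊃ Q) ∨ Q) = max(1, 0.7) = 1
  ¬((Q ⊃ Q) ∨ Q): Łukasiewicz ¬ gives 1 − 1 = 0
  (¬((Q ⊃ Q) ∨ Q) ∧ P) = min(0, 0.6) = 0
  (Q ∨ P) = max(0.7, 0.6) = 0.7
  (Q ⊃ P): min(1, 1 − 0.7 + 0.6) = 0.9
  ((Q ⊃ P) ∨ P) = max(0.9, 0.6) = 0.9
  ((Q ∨ P) ⊃ ((Q ⊃ P) ∨ P)): min(1, 1 − 0.7 + 0.9) = 1
  ((¬((Q ⊃ Q) ∨ Q) ∧ P) ⊃ ((Q ∨ P) ⊃ ((Q ⊃ P) ∨ P))): min(1, 1 − 0 + 1) = 1
  Łukasiewicz value = 1
Difference: 1 − 1 = 0.00

0.00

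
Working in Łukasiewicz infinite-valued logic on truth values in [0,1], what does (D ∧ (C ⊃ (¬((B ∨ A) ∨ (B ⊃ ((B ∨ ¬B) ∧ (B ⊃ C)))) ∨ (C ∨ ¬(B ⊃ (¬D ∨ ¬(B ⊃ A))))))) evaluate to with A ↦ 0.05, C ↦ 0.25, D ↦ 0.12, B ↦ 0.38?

0.12

(B ∨ A) = max(0.38, 0.05) = 0.38
¬B: Łukasiewicz ¬ gives 1 − 0.38 = 0.62
(B ∨ ¬B) = max(0.38, 0.62) = 0.62
(B ⊃ C): min(1, 1 − 0.38 + 0.25) = 0.87
((B ∨ ¬B) ∧ (B ⊃ C)) = min(0.62, 0.87) = 0.62
(B ⊃ ((B ∨ ¬B) ∧ (B ⊃ C))): min(1, 1 − 0.38 + 0.62) = 1
((B ∨ A) ∨ (B ⊃ ((B ∨ ¬B) ∧ (B ⊃ C)))) = max(0.38, 1) = 1
¬((B ∨ A) ∨ (B ⊃ ((B ∨ ¬B) ∧ (B ⊃ C)))): Łukasiewicz ¬ gives 1 − 1 = 0
¬D: Łukasiewicz ¬ gives 1 − 0.12 = 0.88
(B ⊃ A): min(1, 1 − 0.38 + 0.05) = 0.67
¬(B ⊃ A): Łukasiewicz ¬ gives 1 − 0.67 = 0.33
(¬D ∨ ¬(B ⊃ A)) = max(0.88, 0.33) = 0.88
(B ⊃ (¬D ∨ ¬(B ⊃ A))): min(1, 1 − 0.38 + 0.88) = 1
¬(B ⊃ (¬D ∨ ¬(B ⊃ A))): Łukasiewicz ¬ gives 1 − 1 = 0
(C ∨ ¬(B ⊃ (¬D ∨ ¬(B ⊃ A)))) = max(0.25, 0) = 0.25
(¬((B ∨ A) ∨ (B ⊃ ((B ∨ ¬B) ∧ (B ⊃ C)))) ∨ (C ∨ ¬(B ⊃ (¬D ∨ ¬(B ⊃ A))))) = max(0, 0.25) = 0.25
(C ⊃ (¬((B ∨ A) ∨ (B ⊃ ((B ∨ ¬B) ∧ (B ⊃ C)))) ∨ (C ∨ ¬(B ⊃ (¬D ∨ ¬(B ⊃ A)))))): min(1, 1 − 0.25 + 0.25) = 1
(D ∧ (C ⊃ (¬((B ∨ A) ∨ (B ⊃ ((B ∨ ¬B) ∧ (B ⊃ C)))) ∨ (C ∨ ¬(B ⊃ (¬D ∨ ¬(B ⊃ A))))))) = min(0.12, 1) = 0.12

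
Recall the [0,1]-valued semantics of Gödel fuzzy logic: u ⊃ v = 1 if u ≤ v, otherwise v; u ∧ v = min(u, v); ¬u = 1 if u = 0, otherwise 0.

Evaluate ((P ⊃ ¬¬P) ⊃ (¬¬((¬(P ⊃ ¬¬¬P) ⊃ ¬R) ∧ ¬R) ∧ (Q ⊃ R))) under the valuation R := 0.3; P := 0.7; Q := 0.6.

0.00

¬P: Gödel ¬ of 0.7 = 0 (operand ≠ 0)
¬¬P: Gödel ¬ of 0 = 1 (operand is 0)
(P ⊃ ¬¬P): 0.7 ≤ 1, so result = 1
¬P: Gödel ¬ of 0.7 = 0 (operand ≠ 0)
¬¬P: Gödel ¬ of 0 = 1 (operand is 0)
¬¬¬P: Gödel ¬ of 1 = 0 (operand ≠ 0)
(P ⊃ ¬¬¬P): 0.7 > 0, so result = 0
¬(P ⊃ ¬¬¬P): Gödel ¬ of 0 = 1 (operand is 0)
¬R: Gödel ¬ of 0.3 = 0 (operand ≠ 0)
(¬(P ⊃ ¬¬¬P) ⊃ ¬R): 1 > 0, so result = 0
¬R: Gödel ¬ of 0.3 = 0 (operand ≠ 0)
((¬(P ⊃ ¬¬¬P) ⊃ ¬R) ∧ ¬R) = min(0, 0) = 0
¬((¬(P ⊃ ¬¬¬P) ⊃ ¬R) ∧ ¬R): Gödel ¬ of 0 = 1 (operand is 0)
¬¬((¬(P ⊃ ¬¬¬P) ⊃ ¬R) ∧ ¬R): Gödel ¬ of 1 = 0 (operand ≠ 0)
(Q ⊃ R): 0.6 > 0.3, so result = 0.3
(¬¬((¬(P ⊃ ¬¬¬P) ⊃ ¬R) ∧ ¬R) ∧ (Q ⊃ R)) = min(0, 0.3) = 0
((P ⊃ ¬¬P) ⊃ (¬¬((¬(P ⊃ ¬¬¬P) ⊃ ¬R) ∧ ¬R) ∧ (Q ⊃ R))): 1 > 0, so result = 0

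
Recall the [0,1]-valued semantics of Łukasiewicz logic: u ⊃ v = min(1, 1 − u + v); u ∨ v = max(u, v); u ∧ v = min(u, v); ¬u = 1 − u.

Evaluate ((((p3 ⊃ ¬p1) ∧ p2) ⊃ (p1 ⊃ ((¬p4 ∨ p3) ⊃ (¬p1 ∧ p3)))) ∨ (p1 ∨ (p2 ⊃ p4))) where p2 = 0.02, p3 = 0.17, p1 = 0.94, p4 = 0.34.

1.00

¬p1: Łukasiewicz ¬ gives 1 − 0.94 = 0.06
(p3 ⊃ ¬p1): min(1, 1 − 0.17 + 0.06) = 0.89
((p3 ⊃ ¬p1) ∧ p2) = min(0.89, 0.02) = 0.02
¬p4: Łukasiewicz ¬ gives 1 − 0.34 = 0.66
(¬p4 ∨ p3) = max(0.66, 0.17) = 0.66
¬p1: Łukasiewicz ¬ gives 1 − 0.94 = 0.06
(¬p1 ∧ p3) = min(0.06, 0.17) = 0.06
((¬p4 ∨ p3) ⊃ (¬p1 ∧ p3)): min(1, 1 − 0.66 + 0.06) = 0.4
(p1 ⊃ ((¬p4 ∨ p3) ⊃ (¬p1 ∧ p3))): min(1, 1 − 0.94 + 0.4) = 0.46
(((p3 ⊃ ¬p1) ∧ p2) ⊃ (p1 ⊃ ((¬p4 ∨ p3) ⊃ (¬p1 ∧ p3)))): min(1, 1 − 0.02 + 0.46) = 1
(p2 ⊃ p4): min(1, 1 − 0.02 + 0.34) = 1
(p1 ∨ (p2 ⊃ p4)) = max(0.94, 1) = 1
((((p3 ⊃ ¬p1) ∧ p2) ⊃ (p1 ⊃ ((¬p4 ∨ p3) ⊃ (¬p1 ∧ p3)))) ∨ (p1 ∨ (p2 ⊃ p4))) = max(1, 1) = 1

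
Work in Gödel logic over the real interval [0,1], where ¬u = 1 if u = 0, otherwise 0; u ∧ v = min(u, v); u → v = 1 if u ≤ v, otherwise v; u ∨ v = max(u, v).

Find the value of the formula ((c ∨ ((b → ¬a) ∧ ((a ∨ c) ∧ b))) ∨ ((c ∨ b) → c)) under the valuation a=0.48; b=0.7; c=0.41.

0.41

¬a: Gödel ¬ of 0.48 = 0 (operand ≠ 0)
(b → ¬a): 0.7 > 0, so result = 0
(a ∨ c) = max(0.48, 0.41) = 0.48
((a ∨ c) ∧ b) = min(0.48, 0.7) = 0.48
((b → ¬a) ∧ ((a ∨ c) ∧ b)) = min(0, 0.48) = 0
(c ∨ ((b → ¬a) ∧ ((a ∨ c) ∧ b))) = max(0.41, 0) = 0.41
(c ∨ b) = max(0.41, 0.7) = 0.7
((c ∨ b) → c): 0.7 > 0.41, so result = 0.41
((c ∨ ((b → ¬a) ∧ ((a ∨ c) ∧ b))) ∨ ((c ∨ b) → c)) = max(0.41, 0.41) = 0.41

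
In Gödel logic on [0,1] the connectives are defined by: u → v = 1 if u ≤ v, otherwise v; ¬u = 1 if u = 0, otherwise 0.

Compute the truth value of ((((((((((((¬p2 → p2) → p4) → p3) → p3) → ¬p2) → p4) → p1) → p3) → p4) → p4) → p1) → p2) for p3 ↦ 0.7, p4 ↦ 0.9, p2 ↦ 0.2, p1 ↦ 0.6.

¬p2: Gödel ¬ of 0.2 = 0 (operand ≠ 0)
(¬p2 → p2): 0 ≤ 0.2, so result = 1
((¬p2 → p2) → p4): 1 > 0.9, so result = 0.9
(((¬p2 → p2) → p4) → p3): 0.9 > 0.7, so result = 0.7
((((¬p2 → p2) → p4) → p3) → p3): 0.7 ≤ 0.7, so result = 1
¬p2: Gödel ¬ of 0.2 = 0 (operand ≠ 0)
(((((¬p2 → p2) → p4) → p3) → p3) → ¬p2): 1 > 0, so result = 0
((((((¬p2 → p2) → p4) → p3) → p3) → ¬p2) → p4): 0 ≤ 0.9, so result = 1
(((((((¬p2 → p2) → p4) → p3) → p3) → ¬p2) → p4) → p1): 1 > 0.6, so result = 0.6
((((((((¬p2 → p2) → p4) → p3) → p3) → ¬p2) → p4) → p1) → p3): 0.6 ≤ 0.7, so result = 1
(((((((((¬p2 → p2) → p4) → p3) → p3) → ¬p2) → p4) → p1) → p3) → p4): 1 > 0.9, so result = 0.9
((((((((((¬p2 → p2) → p4) → p3) → p3) → ¬p2) → p4) → p1) → p3) → p4) → p4): 0.9 ≤ 0.9, so result = 1
(((((((((((¬p2 → p2) → p4) → p3) → p3) → ¬p2) → p4) → p1) → p3) → p4) → p4) → p1): 1 > 0.6, so result = 0.6
((((((((((((¬p2 → p2) → p4) → p3) → p3) → ¬p2) → p4) → p1) → p3) → p4) → p4) → p1) → p2): 0.6 > 0.2, so result = 0.2

0.20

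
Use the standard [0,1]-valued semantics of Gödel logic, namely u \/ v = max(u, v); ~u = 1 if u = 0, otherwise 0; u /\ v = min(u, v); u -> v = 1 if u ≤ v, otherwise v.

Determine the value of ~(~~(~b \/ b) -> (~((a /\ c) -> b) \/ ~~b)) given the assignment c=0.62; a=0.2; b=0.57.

~b: Gödel ¬ of 0.57 = 0 (operand ≠ 0)
(~b \/ b) = max(0, 0.57) = 0.57
~(~b \/ b): Gödel ¬ of 0.57 = 0 (operand ≠ 0)
~~(~b \/ b): Gödel ¬ of 0 = 1 (operand is 0)
(a /\ c) = min(0.2, 0.62) = 0.2
((a /\ c) -> b): 0.2 ≤ 0.57, so result = 1
~((a /\ c) -> b): Gödel ¬ of 1 = 0 (operand ≠ 0)
~b: Gödel ¬ of 0.57 = 0 (operand ≠ 0)
~~b: Gödel ¬ of 0 = 1 (operand is 0)
(~((a /\ c) -> b) \/ ~~b) = max(0, 1) = 1
(~~(~b \/ b) -> (~((a /\ c) -> b) \/ ~~b)): 1 ≤ 1, so result = 1
~(~~(~b \/ b) -> (~((a /\ c) -> b) \/ ~~b)): Gödel ¬ of 1 = 0 (operand ≠ 0)

0.00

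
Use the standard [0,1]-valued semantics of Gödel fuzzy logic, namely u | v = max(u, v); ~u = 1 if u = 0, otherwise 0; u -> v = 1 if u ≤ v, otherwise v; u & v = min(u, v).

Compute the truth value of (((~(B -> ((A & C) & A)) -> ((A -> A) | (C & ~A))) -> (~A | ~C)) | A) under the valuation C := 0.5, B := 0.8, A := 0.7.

(A & C) = min(0.7, 0.5) = 0.5
((A & C) & A) = min(0.5, 0.7) = 0.5
(B -> ((A & C) & A)): 0.8 > 0.5, so result = 0.5
~(B -> ((A & C) & A)): Gödel ¬ of 0.5 = 0 (operand ≠ 0)
(A -> A): 0.7 ≤ 0.7, so result = 1
~A: Gödel ¬ of 0.7 = 0 (operand ≠ 0)
(C & ~A) = min(0.5, 0) = 0
((A -> A) | (C & ~A)) = max(1, 0) = 1
(~(B -> ((A & C) & A)) -> ((A -> A) | (C & ~A))): 0 ≤ 1, so result = 1
~A: Gödel ¬ of 0.7 = 0 (operand ≠ 0)
~C: Gödel ¬ of 0.5 = 0 (operand ≠ 0)
(~A | ~C) = max(0, 0) = 0
((~(B -> ((A & C) & A)) -> ((A -> A) | (C & ~A))) -> (~A | ~C)): 1 > 0, so result = 0
(((~(B -> ((A & C) & A)) -> ((A -> A) | (C & ~A))) -> (~A | ~C)) | A) = max(0, 0.7) = 0.7

0.70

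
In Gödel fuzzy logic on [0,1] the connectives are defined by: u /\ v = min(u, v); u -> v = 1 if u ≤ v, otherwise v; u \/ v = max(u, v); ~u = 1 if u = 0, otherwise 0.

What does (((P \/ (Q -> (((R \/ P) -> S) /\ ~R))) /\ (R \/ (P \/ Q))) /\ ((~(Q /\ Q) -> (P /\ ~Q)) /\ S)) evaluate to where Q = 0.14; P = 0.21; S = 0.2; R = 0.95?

0.20

(R \/ P) = max(0.95, 0.21) = 0.95
((R \/ P) -> S): 0.95 > 0.2, so result = 0.2
~R: Gödel ¬ of 0.95 = 0 (operand ≠ 0)
(((R \/ P) -> S) /\ ~R) = min(0.2, 0) = 0
(Q -> (((R \/ P) -> S) /\ ~R)): 0.14 > 0, so result = 0
(P \/ (Q -> (((R \/ P) -> S) /\ ~R))) = max(0.21, 0) = 0.21
(P \/ Q) = max(0.21, 0.14) = 0.21
(R \/ (P \/ Q)) = max(0.95, 0.21) = 0.95
((P \/ (Q -> (((R \/ P) -> S) /\ ~R))) /\ (R \/ (P \/ Q))) = min(0.21, 0.95) = 0.21
(Q /\ Q) = min(0.14, 0.14) = 0.14
~(Q /\ Q): Gödel ¬ of 0.14 = 0 (operand ≠ 0)
~Q: Gödel ¬ of 0.14 = 0 (operand ≠ 0)
(P /\ ~Q) = min(0.21, 0) = 0
(~(Q /\ Q) -> (P /\ ~Q)): 0 ≤ 0, so result = 1
((~(Q /\ Q) -> (P /\ ~Q)) /\ S) = min(1, 0.2) = 0.2
(((P \/ (Q -> (((R \/ P) -> S) /\ ~R))) /\ (R \/ (P \/ Q))) /\ ((~(Q /\ Q) -> (P /\ ~Q)) /\ S)) = min(0.21, 0.2) = 0.2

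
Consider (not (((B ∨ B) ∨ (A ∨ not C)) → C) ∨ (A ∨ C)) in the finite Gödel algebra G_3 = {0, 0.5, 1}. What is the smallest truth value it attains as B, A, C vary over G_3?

0.50

The minimum is attained at B = 0, A = 0, C = 0.5:
  (B ∨ B) = max(0, 0) = 0
  not C: Gödel ¬ of 0.5 = 0 (operand ≠ 0)
  (A ∨ not C) = max(0, 0) = 0
  ((B ∨ B) ∨ (A ∨ not C)) = max(0, 0) = 0
  (((B ∨ B) ∨ (A ∨ not C)) → C): 0 ≤ 0.5, so result = 1
  not (((B ∨ B) ∨ (A ∨ not C)) → C): Gödel ¬ of 1 = 0 (operand ≠ 0)
  (A ∨ C) = max(0, 0.5) = 0.5
  (not (((B ∨ B) ∨ (A ∨ not C)) → C) ∨ (A ∨ C)) = max(0, 0.5) = 0.5
Checking all 27 assignments confirms none give a value below 0.50.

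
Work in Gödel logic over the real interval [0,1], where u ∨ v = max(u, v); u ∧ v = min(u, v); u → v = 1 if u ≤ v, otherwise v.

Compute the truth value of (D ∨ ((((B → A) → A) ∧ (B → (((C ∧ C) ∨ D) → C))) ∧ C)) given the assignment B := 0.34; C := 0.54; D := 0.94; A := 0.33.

0.94

(B → A): 0.34 > 0.33, so result = 0.33
((B → A) → A): 0.33 ≤ 0.33, so result = 1
(C ∧ C) = min(0.54, 0.54) = 0.54
((C ∧ C) ∨ D) = max(0.54, 0.94) = 0.94
(((C ∧ C) ∨ D) → C): 0.94 > 0.54, so result = 0.54
(B → (((C ∧ C) ∨ D) → C)): 0.34 ≤ 0.54, so result = 1
(((B → A) → A) ∧ (B → (((C ∧ C) ∨ D) → C))) = min(1, 1) = 1
((((B → A) → A) ∧ (B → (((C ∧ C) ∨ D) → C))) ∧ C) = min(1, 0.54) = 0.54
(D ∨ ((((B → A) → A) ∧ (B → (((C ∧ C) ∨ D) → C))) ∧ C)) = max(0.94, 0.54) = 0.94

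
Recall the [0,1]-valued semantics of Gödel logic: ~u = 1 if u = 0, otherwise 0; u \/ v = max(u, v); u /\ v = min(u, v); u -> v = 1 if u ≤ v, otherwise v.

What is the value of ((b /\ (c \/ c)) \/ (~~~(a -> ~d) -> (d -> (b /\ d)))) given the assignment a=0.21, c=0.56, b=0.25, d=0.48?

0.25

(c \/ c) = max(0.56, 0.56) = 0.56
(b /\ (c \/ c)) = min(0.25, 0.56) = 0.25
~d: Gödel ¬ of 0.48 = 0 (operand ≠ 0)
(a -> ~d): 0.21 > 0, so result = 0
~(a -> ~d): Gödel ¬ of 0 = 1 (operand is 0)
~~(a -> ~d): Gödel ¬ of 1 = 0 (operand ≠ 0)
~~~(a -> ~d): Gödel ¬ of 0 = 1 (operand is 0)
(b /\ d) = min(0.25, 0.48) = 0.25
(d -> (b /\ d)): 0.48 > 0.25, so result = 0.25
(~~~(a -> ~d) -> (d -> (b /\ d))): 1 > 0.25, so result = 0.25
((b /\ (c \/ c)) \/ (~~~(a -> ~d) -> (d -> (b /\ d)))) = max(0.25, 0.25) = 0.25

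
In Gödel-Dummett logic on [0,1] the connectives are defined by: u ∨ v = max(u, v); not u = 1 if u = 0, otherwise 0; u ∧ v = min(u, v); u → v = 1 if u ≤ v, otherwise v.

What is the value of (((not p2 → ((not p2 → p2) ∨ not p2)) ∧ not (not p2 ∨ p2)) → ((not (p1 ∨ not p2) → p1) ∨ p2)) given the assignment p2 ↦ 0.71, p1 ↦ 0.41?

not p2: Gödel ¬ of 0.71 = 0 (operand ≠ 0)
not p2: Gödel ¬ of 0.71 = 0 (operand ≠ 0)
(not p2 → p2): 0 ≤ 0.71, so result = 1
not p2: Gödel ¬ of 0.71 = 0 (operand ≠ 0)
((not p2 → p2) ∨ not p2) = max(1, 0) = 1
(not p2 → ((not p2 → p2) ∨ not p2)): 0 ≤ 1, so result = 1
not p2: Gödel ¬ of 0.71 = 0 (operand ≠ 0)
(not p2 ∨ p2) = max(0, 0.71) = 0.71
not (not p2 ∨ p2): Gödel ¬ of 0.71 = 0 (operand ≠ 0)
((not p2 → ((not p2 → p2) ∨ not p2)) ∧ not (not p2 ∨ p2)) = min(1, 0) = 0
not p2: Gödel ¬ of 0.71 = 0 (operand ≠ 0)
(p1 ∨ not p2) = max(0.41, 0) = 0.41
not (p1 ∨ not p2): Gödel ¬ of 0.41 = 0 (operand ≠ 0)
(not (p1 ∨ not p2) → p1): 0 ≤ 0.41, so result = 1
((not (p1 ∨ not p2) → p1) ∨ p2) = max(1, 0.71) = 1
(((not p2 → ((not p2 → p2) ∨ not p2)) ∧ not (not p2 ∨ p2)) → ((not (p1 ∨ not p2) → p1) ∨ p2)): 0 ≤ 1, so result = 1

1.00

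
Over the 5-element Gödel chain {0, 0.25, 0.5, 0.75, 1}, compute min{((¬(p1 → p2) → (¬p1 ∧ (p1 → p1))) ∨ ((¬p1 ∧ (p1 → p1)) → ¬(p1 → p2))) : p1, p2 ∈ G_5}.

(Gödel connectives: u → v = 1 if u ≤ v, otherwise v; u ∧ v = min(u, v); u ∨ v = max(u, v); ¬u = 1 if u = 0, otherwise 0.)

Every assignment gives 1. For instance at p1 = 0, p2 = 0:
  (p1 → p2): 0 ≤ 0, so result = 1
  ¬(p1 → p2): Gödel ¬ of 1 = 0 (operand ≠ 0)
  ¬p1: Gödel ¬ of 0 = 1 (operand is 0)
  (p1 → p1): 0 ≤ 0, so result = 1
  (¬p1 ∧ (p1 → p1)) = min(1, 1) = 1
  (¬(p1 → p2) → (¬p1 ∧ (p1 → p1))): 0 ≤ 1, so result = 1
  ¬p1: Gödel ¬ of 0 = 1 (operand is 0)
  (p1 → p1): 0 ≤ 0, so result = 1
  (¬p1 ∧ (p1 → p1)) = min(1, 1) = 1
  (p1 → p2): 0 ≤ 0, so result = 1
  ¬(p1 → p2): Gödel ¬ of 1 = 0 (operand ≠ 0)
  ((¬p1 ∧ (p1 → p1)) → ¬(p1 → p2)): 1 > 0, so result = 0
  ((¬(p1 → p2) → (¬p1 ∧ (p1 → p1))) ∨ ((¬p1 ∧ (p1 → p1)) → ¬(p1 → p2))) = max(1, 0) = 1
All 25 assignments give value 1 — the formula is a G_5-tautology.

1.00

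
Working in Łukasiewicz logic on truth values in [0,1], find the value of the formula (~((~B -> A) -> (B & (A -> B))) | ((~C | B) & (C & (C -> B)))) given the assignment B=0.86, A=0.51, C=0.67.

~B: Łukasiewicz ¬ gives 1 − 0.86 = 0.14
(~B -> A): min(1, 1 − 0.14 + 0.51) = 1
(A -> B): min(1, 1 − 0.51 + 0.86) = 1
(B & (A -> B)) = min(0.86, 1) = 0.86
((~B -> A) -> (B & (A -> B))): min(1, 1 − 1 + 0.86) = 0.86
~((~B -> A) -> (B & (A -> B))): Łukasiewicz ¬ gives 1 − 0.86 = 0.14
~C: Łukasiewicz ¬ gives 1 − 0.67 = 0.33
(~C | B) = max(0.33, 0.86) = 0.86
(C -> B): min(1, 1 − 0.67 + 0.86) = 1
(C & (C -> B)) = min(0.67, 1) = 0.67
((~C | B) & (C & (C -> B))) = min(0.86, 0.67) = 0.67
(~((~B -> A) -> (B & (A -> B))) | ((~C | B) & (C & (C -> B)))) = max(0.14, 0.67) = 0.67

0.67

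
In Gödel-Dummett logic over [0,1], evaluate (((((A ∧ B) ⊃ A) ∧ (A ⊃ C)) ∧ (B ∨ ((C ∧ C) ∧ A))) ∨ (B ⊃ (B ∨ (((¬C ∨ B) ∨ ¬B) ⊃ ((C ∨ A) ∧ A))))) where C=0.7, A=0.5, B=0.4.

1.00

(A ∧ B) = min(0.5, 0.4) = 0.4
((A ∧ B) ⊃ A): 0.4 ≤ 0.5, so result = 1
(A ⊃ C): 0.5 ≤ 0.7, so result = 1
(((A ∧ B) ⊃ A) ∧ (A ⊃ C)) = min(1, 1) = 1
(C ∧ C) = min(0.7, 0.7) = 0.7
((C ∧ C) ∧ A) = min(0.7, 0.5) = 0.5
(B ∨ ((C ∧ C) ∧ A)) = max(0.4, 0.5) = 0.5
((((A ∧ B) ⊃ A) ∧ (A ⊃ C)) ∧ (B ∨ ((C ∧ C) ∧ A))) = min(1, 0.5) = 0.5
¬C: Gödel ¬ of 0.7 = 0 (operand ≠ 0)
(¬C ∨ B) = max(0, 0.4) = 0.4
¬B: Gödel ¬ of 0.4 = 0 (operand ≠ 0)
((¬C ∨ B) ∨ ¬B) = max(0.4, 0) = 0.4
(C ∨ A) = max(0.7, 0.5) = 0.7
((C ∨ A) ∧ A) = min(0.7, 0.5) = 0.5
(((¬C ∨ B) ∨ ¬B) ⊃ ((C ∨ A) ∧ A)): 0.4 ≤ 0.5, so result = 1
(B ∨ (((¬C ∨ B) ∨ ¬B) ⊃ ((C ∨ A) ∧ A))) = max(0.4, 1) = 1
(B ⊃ (B ∨ (((¬C ∨ B) ∨ ¬B) ⊃ ((C ∨ A) ∧ A)))): 0.4 ≤ 1, so result = 1
(((((A ∧ B) ⊃ A) ∧ (A ⊃ C)) ∧ (B ∨ ((C ∧ C) ∧ A))) ∨ (B ⊃ (B ∨ (((¬C ∨ B) ∨ ¬B) ⊃ ((C ∨ A) ∧ A))))) = max(0.5, 1) = 1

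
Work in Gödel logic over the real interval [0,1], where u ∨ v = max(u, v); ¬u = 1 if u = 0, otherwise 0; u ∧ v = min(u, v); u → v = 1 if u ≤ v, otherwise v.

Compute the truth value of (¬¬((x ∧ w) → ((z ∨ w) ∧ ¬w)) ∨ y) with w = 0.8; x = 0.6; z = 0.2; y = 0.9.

0.90

(x ∧ w) = min(0.6, 0.8) = 0.6
(z ∨ w) = max(0.2, 0.8) = 0.8
¬w: Gödel ¬ of 0.8 = 0 (operand ≠ 0)
((z ∨ w) ∧ ¬w) = min(0.8, 0) = 0
((x ∧ w) → ((z ∨ w) ∧ ¬w)): 0.6 > 0, so result = 0
¬((x ∧ w) → ((z ∨ w) ∧ ¬w)): Gödel ¬ of 0 = 1 (operand is 0)
¬¬((x ∧ w) → ((z ∨ w) ∧ ¬w)): Gödel ¬ of 1 = 0 (operand ≠ 0)
(¬¬((x ∧ w) → ((z ∨ w) ∧ ¬w)) ∨ y) = max(0, 0.9) = 0.9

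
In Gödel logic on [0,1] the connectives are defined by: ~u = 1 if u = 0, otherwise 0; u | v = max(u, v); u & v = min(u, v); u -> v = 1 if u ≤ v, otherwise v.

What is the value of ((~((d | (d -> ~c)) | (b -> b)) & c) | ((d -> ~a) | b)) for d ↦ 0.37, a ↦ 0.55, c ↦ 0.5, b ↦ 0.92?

0.92

~c: Gödel ¬ of 0.5 = 0 (operand ≠ 0)
(d -> ~c): 0.37 > 0, so result = 0
(d | (d -> ~c)) = max(0.37, 0) = 0.37
(b -> b): 0.92 ≤ 0.92, so result = 1
((d | (d -> ~c)) | (b -> b)) = max(0.37, 1) = 1
~((d | (d -> ~c)) | (b -> b)): Gödel ¬ of 1 = 0 (operand ≠ 0)
(~((d | (d -> ~c)) | (b -> b)) & c) = min(0, 0.5) = 0
~a: Gödel ¬ of 0.55 = 0 (operand ≠ 0)
(d -> ~a): 0.37 > 0, so result = 0
((d -> ~a) | b) = max(0, 0.92) = 0.92
((~((d | (d -> ~c)) | (b -> b)) & c) | ((d -> ~a) | b)) = max(0, 0.92) = 0.92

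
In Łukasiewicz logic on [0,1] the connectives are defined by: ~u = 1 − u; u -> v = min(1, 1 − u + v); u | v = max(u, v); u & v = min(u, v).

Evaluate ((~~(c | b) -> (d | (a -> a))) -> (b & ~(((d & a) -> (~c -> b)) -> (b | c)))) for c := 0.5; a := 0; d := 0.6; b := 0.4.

0.40

(c | b) = max(0.5, 0.4) = 0.5
~(c | b): Łukasiewicz ¬ gives 1 − 0.5 = 0.5
~~(c | b): Łukasiewicz ¬ gives 1 − 0.5 = 0.5
(a -> a): min(1, 1 − 0 + 0) = 1
(d | (a -> a)) = max(0.6, 1) = 1
(~~(c | b) -> (d | (a -> a))): min(1, 1 − 0.5 + 1) = 1
(d & a) = min(0.6, 0) = 0
~c: Łukasiewicz ¬ gives 1 − 0.5 = 0.5
(~c -> b): min(1, 1 − 0.5 + 0.4) = 0.9
((d & a) -> (~c -> b)): min(1, 1 − 0 + 0.9) = 1
(b | c) = max(0.4, 0.5) = 0.5
(((d & a) -> (~c -> b)) -> (b | c)): min(1, 1 − 1 + 0.5) = 0.5
~(((d & a) -> (~c -> b)) -> (b | c)): Łukasiewicz ¬ gives 1 − 0.5 = 0.5
(b & ~(((d & a) -> (~c -> b)) -> (b | c))) = min(0.4, 0.5) = 0.4
((~~(c | b) -> (d | (a -> a))) -> (b & ~(((d & a) -> (~c -> b)) -> (b | c)))): min(1, 1 − 1 + 0.4) = 0.4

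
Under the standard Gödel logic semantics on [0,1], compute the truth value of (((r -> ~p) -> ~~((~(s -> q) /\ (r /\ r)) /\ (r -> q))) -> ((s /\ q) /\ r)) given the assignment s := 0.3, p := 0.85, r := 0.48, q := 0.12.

~p: Gödel ¬ of 0.85 = 0 (operand ≠ 0)
(r -> ~p): 0.48 > 0, so result = 0
(s -> q): 0.3 > 0.12, so result = 0.12
~(s -> q): Gödel ¬ of 0.12 = 0 (operand ≠ 0)
(r /\ r) = min(0.48, 0.48) = 0.48
(~(s -> q) /\ (r /\ r)) = min(0, 0.48) = 0
(r -> q): 0.48 > 0.12, so result = 0.12
((~(s -> q) /\ (r /\ r)) /\ (r -> q)) = min(0, 0.12) = 0
~((~(s -> q) /\ (r /\ r)) /\ (r -> q)): Gödel ¬ of 0 = 1 (operand is 0)
~~((~(s -> q) /\ (r /\ r)) /\ (r -> q)): Gödel ¬ of 1 = 0 (operand ≠ 0)
((r -> ~p) -> ~~((~(s -> q) /\ (r /\ r)) /\ (r -> q))): 0 ≤ 0, so result = 1
(s /\ q) = min(0.3, 0.12) = 0.12
((s /\ q) /\ r) = min(0.12, 0.48) = 0.12
(((r -> ~p) -> ~~((~(s -> q) /\ (r /\ r)) /\ (r -> q))) -> ((s /\ q) /\ r)): 1 > 0.12, so result = 0.12

0.12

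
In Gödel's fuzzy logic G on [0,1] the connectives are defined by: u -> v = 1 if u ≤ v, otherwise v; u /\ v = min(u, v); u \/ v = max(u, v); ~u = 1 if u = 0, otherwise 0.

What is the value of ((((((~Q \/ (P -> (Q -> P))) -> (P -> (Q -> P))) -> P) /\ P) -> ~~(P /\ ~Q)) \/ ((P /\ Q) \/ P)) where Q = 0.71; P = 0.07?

~Q: Gödel ¬ of 0.71 = 0 (operand ≠ 0)
(Q -> P): 0.71 > 0.07, so result = 0.07
(P -> (Q -> P)): 0.07 ≤ 0.07, so result = 1
(~Q \/ (P -> (Q -> P))) = max(0, 1) = 1
(Q -> P): 0.71 > 0.07, so result = 0.07
(P -> (Q -> P)): 0.07 ≤ 0.07, so result = 1
((~Q \/ (P -> (Q -> P))) -> (P -> (Q -> P))): 1 ≤ 1, so result = 1
(((~Q \/ (P -> (Q -> P))) -> (P -> (Q -> P))) -> P): 1 > 0.07, so result = 0.07
((((~Q \/ (P -> (Q -> P))) -> (P -> (Q -> P))) -> P) /\ P) = min(0.07, 0.07) = 0.07
~Q: Gödel ¬ of 0.71 = 0 (operand ≠ 0)
(P /\ ~Q) = min(0.07, 0) = 0
~(P /\ ~Q): Gödel ¬ of 0 = 1 (operand is 0)
~~(P /\ ~Q): Gödel ¬ of 1 = 0 (operand ≠ 0)
(((((~Q \/ (P -> (Q -> P))) -> (P -> (Q -> P))) -> P) /\ P) -> ~~(P /\ ~Q)): 0.07 > 0, so result = 0
(P /\ Q) = min(0.07, 0.71) = 0.07
((P /\ Q) \/ P) = max(0.07, 0.07) = 0.07
((((((~Q \/ (P -> (Q -> P))) -> (P -> (Q -> P))) -> P) /\ P) -> ~~(P /\ ~Q)) \/ ((P /\ Q) \/ P)) = max(0, 0.07) = 0.07

0.07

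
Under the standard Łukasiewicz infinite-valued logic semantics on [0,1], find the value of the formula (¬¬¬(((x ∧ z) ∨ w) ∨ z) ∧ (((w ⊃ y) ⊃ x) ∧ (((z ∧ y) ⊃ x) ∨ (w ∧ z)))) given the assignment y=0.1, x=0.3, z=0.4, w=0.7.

(x ∧ z) = min(0.3, 0.4) = 0.3
((x ∧ z) ∨ w) = max(0.3, 0.7) = 0.7
(((x ∧ z) ∨ w) ∨ z) = max(0.7, 0.4) = 0.7
¬(((x ∧ z) ∨ w) ∨ z): Łukasiewicz ¬ gives 1 − 0.7 = 0.3
¬¬(((x ∧ z) ∨ w) ∨ z): Łukasiewicz ¬ gives 1 − 0.3 = 0.7
¬¬¬(((x ∧ z) ∨ w) ∨ z): Łukasiewicz ¬ gives 1 − 0.7 = 0.3
(w ⊃ y): min(1, 1 − 0.7 + 0.1) = 0.4
((w ⊃ y) ⊃ x): min(1, 1 − 0.4 + 0.3) = 0.9
(z ∧ y) = min(0.4, 0.1) = 0.1
((z ∧ y) ⊃ x): min(1, 1 − 0.1 + 0.3) = 1
(w ∧ z) = min(0.7, 0.4) = 0.4
(((z ∧ y) ⊃ x) ∨ (w ∧ z)) = max(1, 0.4) = 1
(((w ⊃ y) ⊃ x) ∧ (((z ∧ y) ⊃ x) ∨ (w ∧ z))) = min(0.9, 1) = 0.9
(¬¬¬(((x ∧ z) ∨ w) ∨ z) ∧ (((w ⊃ y) ⊃ x) ∧ (((z ∧ y) ⊃ x) ∨ (w ∧ z)))) = min(0.3, 0.9) = 0.3

0.30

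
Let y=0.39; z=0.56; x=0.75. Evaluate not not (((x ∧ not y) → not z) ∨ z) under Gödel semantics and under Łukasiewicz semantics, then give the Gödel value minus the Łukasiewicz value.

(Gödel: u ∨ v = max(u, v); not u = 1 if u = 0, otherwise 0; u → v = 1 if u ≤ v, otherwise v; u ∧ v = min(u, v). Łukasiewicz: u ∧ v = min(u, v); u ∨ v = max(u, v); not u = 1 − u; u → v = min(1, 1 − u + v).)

Gödel evaluation:
  not y: Gödel ¬ of 0.39 = 0 (operand ≠ 0)
  (x ∧ not y) = min(0.75, 0) = 0
  not z: Gödel ¬ of 0.56 = 0 (operand ≠ 0)
  ((x ∧ not y) → not z): 0 ≤ 0, so result = 1
  (((x ∧ not y) → not z) ∨ z) = max(1, 0.56) = 1
  not (((x ∧ not y) → not z) ∨ z): Gödel ¬ of 1 = 0 (operand ≠ 0)
  not not (((x ∧ not y) → not z) ∨ z): Gödel ¬ of 0 = 1 (operand is 0)
  Gödel value = 1
Łukasiewicz evaluation:
  not y: Łukasiewicz ¬ gives 1 − 0.39 = 0.61
  (x ∧ not y) = min(0.75, 0.61) = 0.61
  not z: Łukasiewicz ¬ gives 1 − 0.56 = 0.44
  ((x ∧ not y) → not z): min(1, 1 − 0.61 + 0.44) = 0.83
  (((x ∧ not y) → not z) ∨ z) = max(0.83, 0.56) = 0.83
  not (((x ∧ not y) → not z) ∨ z): Łukasiewicz ¬ gives 1 − 0.83 = 0.17
  not not (((x ∧ not y) → not z) ∨ z): Łukasiewicz ¬ gives 1 − 0.17 = 0.83
  Łukasiewicz value = 0.83
Difference: 1 − 0.83 = 0.17

0.17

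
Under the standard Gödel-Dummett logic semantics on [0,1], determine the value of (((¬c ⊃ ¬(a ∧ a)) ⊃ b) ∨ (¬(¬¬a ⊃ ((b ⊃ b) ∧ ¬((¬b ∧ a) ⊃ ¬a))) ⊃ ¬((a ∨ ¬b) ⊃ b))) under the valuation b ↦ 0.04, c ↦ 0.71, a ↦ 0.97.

0.04

¬c: Gödel ¬ of 0.71 = 0 (operand ≠ 0)
(a ∧ a) = min(0.97, 0.97) = 0.97
¬(a ∧ a): Gödel ¬ of 0.97 = 0 (operand ≠ 0)
(¬c ⊃ ¬(a ∧ a)): 0 ≤ 0, so result = 1
((¬c ⊃ ¬(a ∧ a)) ⊃ b): 1 > 0.04, so result = 0.04
¬a: Gödel ¬ of 0.97 = 0 (operand ≠ 0)
¬¬a: Gödel ¬ of 0 = 1 (operand is 0)
(b ⊃ b): 0.04 ≤ 0.04, so result = 1
¬b: Gödel ¬ of 0.04 = 0 (operand ≠ 0)
(¬b ∧ a) = min(0, 0.97) = 0
¬a: Gödel ¬ of 0.97 = 0 (operand ≠ 0)
((¬b ∧ a) ⊃ ¬a): 0 ≤ 0, so result = 1
¬((¬b ∧ a) ⊃ ¬a): Gödel ¬ of 1 = 0 (operand ≠ 0)
((b ⊃ b) ∧ ¬((¬b ∧ a) ⊃ ¬a)) = min(1, 0) = 0
(¬¬a ⊃ ((b ⊃ b) ∧ ¬((¬b ∧ a) ⊃ ¬a))): 1 > 0, so result = 0
¬(¬¬a ⊃ ((b ⊃ b) ∧ ¬((¬b ∧ a) ⊃ ¬a))): Gödel ¬ of 0 = 1 (operand is 0)
¬b: Gödel ¬ of 0.04 = 0 (operand ≠ 0)
(a ∨ ¬b) = max(0.97, 0) = 0.97
((a ∨ ¬b) ⊃ b): 0.97 > 0.04, so result = 0.04
¬((a ∨ ¬b) ⊃ b): Gödel ¬ of 0.04 = 0 (operand ≠ 0)
(¬(¬¬a ⊃ ((b ⊃ b) ∧ ¬((¬b ∧ a) ⊃ ¬a))) ⊃ ¬((a ∨ ¬b) ⊃ b)): 1 > 0, so result = 0
(((¬c ⊃ ¬(a ∧ a)) ⊃ b) ∨ (¬(¬¬a ⊃ ((b ⊃ b) ∧ ¬((¬b ∧ a) ⊃ ¬a))) ⊃ ¬((a ∨ ¬b) ⊃ b))) = max(0.04, 0) = 0.04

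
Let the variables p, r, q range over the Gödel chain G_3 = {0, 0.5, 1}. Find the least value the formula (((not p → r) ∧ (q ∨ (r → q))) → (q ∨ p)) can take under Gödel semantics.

The minimum is attained at p = 0.5, r = 0, q = 0:
  not p: Gödel ¬ of 0.5 = 0 (operand ≠ 0)
  (not p → r): 0 ≤ 0, so result = 1
  (r → q): 0 ≤ 0, so result = 1
  (q ∨ (r → q)) = max(0, 1) = 1
  ((not p → r) ∧ (q ∨ (r → q))) = min(1, 1) = 1
  (q ∨ p) = max(0, 0.5) = 0.5
  (((not p → r) ∧ (q ∨ (r → q))) → (q ∨ p)): 1 > 0.5, so result = 0.5
Checking all 27 assignments confirms none give a value below 0.50.

0.50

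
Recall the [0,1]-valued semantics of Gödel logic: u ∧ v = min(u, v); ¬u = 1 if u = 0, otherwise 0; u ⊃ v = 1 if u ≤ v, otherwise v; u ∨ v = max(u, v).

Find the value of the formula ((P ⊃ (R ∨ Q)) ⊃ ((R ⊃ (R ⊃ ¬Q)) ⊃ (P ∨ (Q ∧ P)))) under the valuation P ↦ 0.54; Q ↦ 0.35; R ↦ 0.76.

(R ∨ Q) = max(0.76, 0.35) = 0.76
(P ⊃ (R ∨ Q)): 0.54 ≤ 0.76, so result = 1
¬Q: Gödel ¬ of 0.35 = 0 (operand ≠ 0)
(R ⊃ ¬Q): 0.76 > 0, so result = 0
(R ⊃ (R ⊃ ¬Q)): 0.76 > 0, so result = 0
(Q ∧ P) = min(0.35, 0.54) = 0.35
(P ∨ (Q ∧ P)) = max(0.54, 0.35) = 0.54
((R ⊃ (R ⊃ ¬Q)) ⊃ (P ∨ (Q ∧ P))): 0 ≤ 0.54, so result = 1
((P ⊃ (R ∨ Q)) ⊃ ((R ⊃ (R ⊃ ¬Q)) ⊃ (P ∨ (Q ∧ P)))): 1 ≤ 1, so result = 1

1.00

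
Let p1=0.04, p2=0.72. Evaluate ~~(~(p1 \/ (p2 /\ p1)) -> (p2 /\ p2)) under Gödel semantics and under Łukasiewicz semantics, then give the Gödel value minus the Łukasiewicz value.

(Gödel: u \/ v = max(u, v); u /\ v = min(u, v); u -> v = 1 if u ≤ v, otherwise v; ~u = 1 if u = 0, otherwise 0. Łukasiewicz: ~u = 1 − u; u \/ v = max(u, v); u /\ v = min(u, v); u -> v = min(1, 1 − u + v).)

0.24

Gödel evaluation:
  (p2 /\ p1) = min(0.72, 0.04) = 0.04
  (p1 \/ (p2 /\ p1)) = max(0.04, 0.04) = 0.04
  ~(p1 \/ (p2 /\ p1)): Gödel ¬ of 0.04 = 0 (operand ≠ 0)
  (p2 /\ p2) = min(0.72, 0.72) = 0.72
  (~(p1 \/ (p2 /\ p1)) -> (p2 /\ p2)): 0 ≤ 0.72, so result = 1
  ~(~(p1 \/ (p2 /\ p1)) -> (p2 /\ p2)): Gödel ¬ of 1 = 0 (operand ≠ 0)
  ~~(~(p1 \/ (p2 /\ p1)) -> (p2 /\ p2)): Gödel ¬ of 0 = 1 (operand is 0)
  Gödel value = 1
Łukasiewicz evaluation:
  (p2 /\ p1) = min(0.72, 0.04) = 0.04
  (p1 \/ (p2 /\ p1)) = max(0.04, 0.04) = 0.04
  ~(p1 \/ (p2 /\ p1)): Łukasiewicz ¬ gives 1 − 0.04 = 0.96
  (p2 /\ p2) = min(0.72, 0.72) = 0.72
  (~(p1 \/ (p2 /\ p1)) -> (p2 /\ p2)): min(1, 1 − 0.96 + 0.72) = 0.76
  ~(~(p1 \/ (p2 /\ p1)) -> (p2 /\ p2)): Łukasiewicz ¬ gives 1 − 0.76 = 0.24
  ~~(~(p1 \/ (p2 /\ p1)) -> (p2 /\ p2)): Łukasiewicz ¬ gives 1 − 0.24 = 0.76
  Łukasiewicz value = 0.76
Difference: 1 − 0.76 = 0.24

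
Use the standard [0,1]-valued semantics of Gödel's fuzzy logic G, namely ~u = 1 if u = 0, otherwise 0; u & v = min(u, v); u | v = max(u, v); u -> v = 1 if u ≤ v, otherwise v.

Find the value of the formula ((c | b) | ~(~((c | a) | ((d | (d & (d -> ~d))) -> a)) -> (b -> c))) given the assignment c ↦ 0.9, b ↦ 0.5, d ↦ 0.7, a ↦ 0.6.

(c | b) = max(0.9, 0.5) = 0.9
(c | a) = max(0.9, 0.6) = 0.9
~d: Gödel ¬ of 0.7 = 0 (operand ≠ 0)
(d -> ~d): 0.7 > 0, so result = 0
(d & (d -> ~d)) = min(0.7, 0) = 0
(d | (d & (d -> ~d))) = max(0.7, 0) = 0.7
((d | (d & (d -> ~d))) -> a): 0.7 > 0.6, so result = 0.6
((c | a) | ((d | (d & (d -> ~d))) -> a)) = max(0.9, 0.6) = 0.9
~((c | a) | ((d | (d & (d -> ~d))) -> a)): Gödel ¬ of 0.9 = 0 (operand ≠ 0)
(b -> c): 0.5 ≤ 0.9, so result = 1
(~((c | a) | ((d | (d & (d -> ~d))) -> a)) -> (b -> c)): 0 ≤ 1, so result = 1
~(~((c | a) | ((d | (d & (d -> ~d))) -> a)) -> (b -> c)): Gödel ¬ of 1 = 0 (operand ≠ 0)
((c | b) | ~(~((c | a) | ((d | (d & (d -> ~d))) -> a)) -> (b -> c))) = max(0.9, 0) = 0.9

0.90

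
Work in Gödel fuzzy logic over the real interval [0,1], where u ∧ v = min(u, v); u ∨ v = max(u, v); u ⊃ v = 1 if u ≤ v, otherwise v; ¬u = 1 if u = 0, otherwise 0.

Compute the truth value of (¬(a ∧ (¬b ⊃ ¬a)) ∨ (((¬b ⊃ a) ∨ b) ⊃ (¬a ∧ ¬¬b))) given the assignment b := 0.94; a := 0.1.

0.00

¬b: Gödel ¬ of 0.94 = 0 (operand ≠ 0)
¬a: Gödel ¬ of 0.1 = 0 (operand ≠ 0)
(¬b ⊃ ¬a): 0 ≤ 0, so result = 1
(a ∧ (¬b ⊃ ¬a)) = min(0.1, 1) = 0.1
¬(a ∧ (¬b ⊃ ¬a)): Gödel ¬ of 0.1 = 0 (operand ≠ 0)
¬b: Gödel ¬ of 0.94 = 0 (operand ≠ 0)
(¬b ⊃ a): 0 ≤ 0.1, so result = 1
((¬b ⊃ a) ∨ b) = max(1, 0.94) = 1
¬a: Gödel ¬ of 0.1 = 0 (operand ≠ 0)
¬b: Gödel ¬ of 0.94 = 0 (operand ≠ 0)
¬¬b: Gödel ¬ of 0 = 1 (operand is 0)
(¬a ∧ ¬¬b) = min(0, 1) = 0
(((¬b ⊃ a) ∨ b) ⊃ (¬a ∧ ¬¬b)): 1 > 0, so result = 0
(¬(a ∧ (¬b ⊃ ¬a)) ∨ (((¬b ⊃ a) ∨ b) ⊃ (¬a ∧ ¬¬b))) = max(0, 0) = 0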